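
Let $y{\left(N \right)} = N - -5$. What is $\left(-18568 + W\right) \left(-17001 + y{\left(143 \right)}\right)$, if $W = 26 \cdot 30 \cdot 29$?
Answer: $-68288356$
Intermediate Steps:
$y{\left(N \right)} = 5 + N$ ($y{\left(N \right)} = N + 5 = 5 + N$)
$W = 22620$ ($W = 780 \cdot 29 = 22620$)
$\left(-18568 + W\right) \left(-17001 + y{\left(143 \right)}\right) = \left(-18568 + 22620\right) \left(-17001 + \left(5 + 143\right)\right) = 4052 \left(-17001 + 148\right) = 4052 \left(-16853\right) = -68288356$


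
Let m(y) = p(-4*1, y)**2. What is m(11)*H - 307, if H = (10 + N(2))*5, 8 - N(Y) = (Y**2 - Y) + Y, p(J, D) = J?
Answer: 813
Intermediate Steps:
N(Y) = 8 - Y**2 (N(Y) = 8 - ((Y**2 - Y) + Y) = 8 - Y**2)
H = 70 (H = (10 + (8 - 1*2**2))*5 = (10 + (8 - 1*4))*5 = (10 + (8 - 4))*5 = (10 + 4)*5 = 14*5 = 70)
m(y) = 16 (m(y) = (-4*1)**2 = (-4)**2 = 16)
m(11)*H - 307 = 16*70 - 307 = 1120 - 307 = 813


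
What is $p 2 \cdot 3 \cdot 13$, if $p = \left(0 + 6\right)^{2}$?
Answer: $2808$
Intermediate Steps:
$p = 36$ ($p = 6^{2} = 36$)
$p 2 \cdot 3 \cdot 13 = 36 \cdot 2 \cdot 3 \cdot 13 = 36 \cdot 6 \cdot 13 = 216 \cdot 13 = 2808$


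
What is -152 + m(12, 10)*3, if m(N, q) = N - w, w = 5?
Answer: -131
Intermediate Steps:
m(N, q) = -5 + N (m(N, q) = N - 1*5 = N - 5 = -5 + N)
-152 + m(12, 10)*3 = -152 + (-5 + 12)*3 = -152 + 7*3 = -152 + 21 = -131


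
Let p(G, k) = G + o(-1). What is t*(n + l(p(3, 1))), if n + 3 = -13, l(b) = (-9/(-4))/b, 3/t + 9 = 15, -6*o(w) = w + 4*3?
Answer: -197/28 ≈ -7.0357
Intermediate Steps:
o(w) = -2 - w/6 (o(w) = -(w + 4*3)/6 = -(w + 12)/6 = -(12 + w)/6 = -2 - w/6)
p(G, k) = -11/6 + G (p(G, k) = G + (-2 - ⅙*(-1)) = G + (-2 + ⅙) = G - 11/6 = -11/6 + G)
t = ½ (t = 3/(-9 + 15) = 3/6 = 3*(⅙) = ½ ≈ 0.50000)
l(b) = 9/(4*b) (l(b) = (-9*(-1)/4)/b = (-3*(-¾))/b = 9/(4*b))
n = -16 (n = -3 - 13 = -16)
t*(n + l(p(3, 1))) = (-16 + 9/(4*(-11/6 + 3)))/2 = (-16 + 9/(4*(7/6)))/2 = (-16 + (9/4)*(6/7))/2 = (-16 + 27/14)/2 = (½)*(-197/14) = -197/28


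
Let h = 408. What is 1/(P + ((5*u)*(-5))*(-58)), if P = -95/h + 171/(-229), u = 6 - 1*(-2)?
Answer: 93432/1083719677 ≈ 8.6214e-5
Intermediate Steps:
u = 8 (u = 6 + 2 = 8)
P = -91523/93432 (P = -95/408 + 171/(-229) = -95*1/408 + 171*(-1/229) = -95/408 - 171/229 = -91523/93432 ≈ -0.97957)
1/(P + ((5*u)*(-5))*(-58)) = 1/(-91523/93432 + ((5*8)*(-5))*(-58)) = 1/(-91523/93432 + (40*(-5))*(-58)) = 1/(-91523/93432 - 200*(-58)) = 1/(-91523/93432 + 11600) = 1/(1083719677/93432) = 93432/1083719677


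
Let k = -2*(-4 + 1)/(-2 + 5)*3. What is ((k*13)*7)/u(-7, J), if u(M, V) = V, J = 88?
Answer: 273/44 ≈ 6.2045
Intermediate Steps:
k = 6 (k = -(-6)/3*3 = -2*(-1)*3 = 2*3 = 6)
((k*13)*7)/u(-7, J) = ((6*13)*7)/88 = (78*7)*(1/88) = 546*(1/88) = 273/44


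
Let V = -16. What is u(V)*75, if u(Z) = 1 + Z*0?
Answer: 75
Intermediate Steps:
u(Z) = 1 (u(Z) = 1 + 0 = 1)
u(V)*75 = 1*75 = 75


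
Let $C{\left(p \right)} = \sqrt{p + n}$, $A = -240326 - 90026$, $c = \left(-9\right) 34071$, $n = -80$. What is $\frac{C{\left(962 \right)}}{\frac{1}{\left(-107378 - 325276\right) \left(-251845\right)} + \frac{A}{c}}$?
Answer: $\frac{233883447174135990 \sqrt{2}}{11998576974340133} \approx 27.567$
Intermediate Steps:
$c = -306639$
$A = -330352$
$C{\left(p \right)} = \sqrt{-80 + p}$ ($C{\left(p \right)} = \sqrt{p - 80} = \sqrt{-80 + p}$)
$\frac{C{\left(962 \right)}}{\frac{1}{\left(-107378 - 325276\right) \left(-251845\right)} + \frac{A}{c}} = \frac{\sqrt{-80 + 962}}{\frac{1}{\left(-107378 - 325276\right) \left(-251845\right)} - \frac{330352}{-306639}} = \frac{\sqrt{882}}{\frac{1}{-432654} \left(- \frac{1}{251845}\right) - - \frac{330352}{306639}} = \frac{21 \sqrt{2}}{\left(- \frac{1}{432654}\right) \left(- \frac{1}{251845}\right) + \frac{330352}{306639}} = \frac{21 \sqrt{2}}{\frac{1}{108961746630} + \frac{330352}{306639}} = \frac{21 \sqrt{2}}{\frac{11998576974340133}{11137307008292190}} = 21 \sqrt{2} \cdot \frac{11137307008292190}{11998576974340133} = \frac{233883447174135990 \sqrt{2}}{11998576974340133}$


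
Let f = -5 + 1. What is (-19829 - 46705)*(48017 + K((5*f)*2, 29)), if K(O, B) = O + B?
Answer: -3194031204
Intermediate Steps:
f = -4
K(O, B) = B + O
(-19829 - 46705)*(48017 + K((5*f)*2, 29)) = (-19829 - 46705)*(48017 + (29 + (5*(-4))*2)) = -66534*(48017 + (29 - 20*2)) = -66534*(48017 + (29 - 40)) = -66534*(48017 - 11) = -66534*48006 = -3194031204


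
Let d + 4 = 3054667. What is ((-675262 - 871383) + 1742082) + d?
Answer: 3250100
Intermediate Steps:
d = 3054663 (d = -4 + 3054667 = 3054663)
((-675262 - 871383) + 1742082) + d = ((-675262 - 871383) + 1742082) + 3054663 = (-1546645 + 1742082) + 3054663 = 195437 + 3054663 = 3250100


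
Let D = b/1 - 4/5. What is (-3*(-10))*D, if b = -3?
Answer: -114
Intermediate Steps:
D = -19/5 (D = -3/1 - 4/5 = -3*1 - 4*⅕ = -3 - ⅘ = -19/5 ≈ -3.8000)
(-3*(-10))*D = -3*(-10)*(-19/5) = 30*(-19/5) = -114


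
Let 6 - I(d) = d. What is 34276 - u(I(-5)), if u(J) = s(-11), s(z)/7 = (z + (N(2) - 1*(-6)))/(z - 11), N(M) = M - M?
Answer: 754037/22 ≈ 34274.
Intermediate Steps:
I(d) = 6 - d
N(M) = 0
s(z) = 7*(6 + z)/(-11 + z) (s(z) = 7*((z + (0 - 1*(-6)))/(z - 11)) = 7*((z + (0 + 6))/(-11 + z)) = 7*((z + 6)/(-11 + z)) = 7*((6 + z)/(-11 + z)) = 7*(6 + z)/(-11 + z))
u(J) = 35/22 (u(J) = 7*(6 - 11)/(-11 - 11) = 7*(-5)/(-22) = 7*(-1/22)*(-5) = 35/22)
34276 - u(I(-5)) = 34276 - 1*35/22 = 34276 - 35/22 = 754037/22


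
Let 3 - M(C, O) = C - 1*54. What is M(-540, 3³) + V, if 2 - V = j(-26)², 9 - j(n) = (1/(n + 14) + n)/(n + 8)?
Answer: 25286783/46656 ≈ 541.98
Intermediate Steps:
M(C, O) = 57 - C (M(C, O) = 3 - (C - 1*54) = 3 - (C - 54) = 3 - (-54 + C) = 3 + (54 - C) = 57 - C)
j(n) = 9 - (n + 1/(14 + n))/(8 + n) (j(n) = 9 - (1/(n + 14) + n)/(n + 8) = 9 - (1/(14 + n) + n)/(8 + n) = 9 - (n + 1/(14 + n))/(8 + n))
V = -2566849/46656 (V = 2 - ((1007 + 8*(-26)² + 184*(-26))/(112 + (-26)² + 22*(-26)))² = 2 - ((1007 + 8*676 - 4784)/(112 + 676 - 572))² = 2 - ((1007 + 5408 - 4784)/216)² = 2 - ((1/216)*1631)² = 2 - (1631/216)² = 2 - 1*2660161/46656 = 2 - 2660161/46656 = -2566849/46656 ≈ -55.016)
M(-540, 3³) + V = (57 - 1*(-540)) - 2566849/46656 = (57 + 540) - 2566849/46656 = 597 - 2566849/46656 = 25286783/46656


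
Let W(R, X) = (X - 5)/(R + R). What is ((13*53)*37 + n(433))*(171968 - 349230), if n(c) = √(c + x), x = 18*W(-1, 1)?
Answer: -4518940166 - 177262*√469 ≈ -4.5228e+9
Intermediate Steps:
W(R, X) = (-5 + X)/(2*R) (W(R, X) = (-5 + X)/((2*R)) = (-5 + X)*(1/(2*R)) = (-5 + X)/(2*R))
x = 36 (x = 18*((½)*(-5 + 1)/(-1)) = 18*((½)*(-1)*(-4)) = 18*2 = 36)
n(c) = √(36 + c) (n(c) = √(c + 36) = √(36 + c))
((13*53)*37 + n(433))*(171968 - 349230) = ((13*53)*37 + √(36 + 433))*(171968 - 349230) = (689*37 + √469)*(-177262) = (25493 + √469)*(-177262) = -4518940166 - 177262*√469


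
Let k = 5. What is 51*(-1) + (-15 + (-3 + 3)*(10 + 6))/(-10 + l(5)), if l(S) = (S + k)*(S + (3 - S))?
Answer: -207/4 ≈ -51.750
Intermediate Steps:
l(S) = 15 + 3*S (l(S) = (S + 5)*(S + (3 - S)) = (5 + S)*3 = 15 + 3*S)
51*(-1) + (-15 + (-3 + 3)*(10 + 6))/(-10 + l(5)) = 51*(-1) + (-15 + (-3 + 3)*(10 + 6))/(-10 + (15 + 3*5)) = -51 + (-15 + 0*16)/(-10 + (15 + 15)) = -51 + (-15 + 0)/(-10 + 30) = -51 - 15/20 = -51 - 15*1/20 = -51 - 3/4 = -207/4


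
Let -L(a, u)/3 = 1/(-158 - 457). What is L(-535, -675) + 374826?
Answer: 76839331/205 ≈ 3.7483e+5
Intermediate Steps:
L(a, u) = 1/205 (L(a, u) = -3/(-158 - 457) = -3/(-615) = -3*(-1/615) = 1/205)
L(-535, -675) + 374826 = 1/205 + 374826 = 76839331/205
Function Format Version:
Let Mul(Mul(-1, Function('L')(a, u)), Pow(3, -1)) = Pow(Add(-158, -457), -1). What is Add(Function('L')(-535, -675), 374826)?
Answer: Rational(76839331, 205) ≈ 3.7483e+5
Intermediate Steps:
Function('L')(a, u) = Rational(1, 205) (Function('L')(a, u) = Mul(-3, Pow(Add(-158, -457), -1)) = Mul(-3, Pow(-615, -1)) = Mul(-3, Rational(-1, 615)) = Rational(1, 205))
Add(Function('L')(-535, -675), 374826) = Add(Rational(1, 205), 374826) = Rational(76839331, 205)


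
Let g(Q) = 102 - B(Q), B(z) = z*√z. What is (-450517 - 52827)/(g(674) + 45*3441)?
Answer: -77991642768/23702390785 - 339253856*√674/23702390785 ≈ -3.6620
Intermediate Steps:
B(z) = z^(3/2)
g(Q) = 102 - Q^(3/2)
(-450517 - 52827)/(g(674) + 45*3441) = (-450517 - 52827)/((102 - 674^(3/2)) + 45*3441) = -503344/((102 - 674*√674) + 154845) = -503344/(154947 - 674*√674)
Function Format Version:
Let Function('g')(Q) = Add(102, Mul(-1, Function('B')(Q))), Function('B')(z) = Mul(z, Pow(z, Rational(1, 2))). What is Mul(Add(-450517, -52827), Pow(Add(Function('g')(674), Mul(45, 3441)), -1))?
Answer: Add(Rational(-77991642768, 23702390785), Mul(Rational(-339253856, 23702390785), Pow(674, Rational(1, 2)))) ≈ -3.6620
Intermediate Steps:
Function('B')(z) = Pow(z, Rational(3, 2))
Function('g')(Q) = Add(102, Mul(-1, Pow(Q, Rational(3, 2))))
Mul(Add(-450517, -52827), Pow(Add(Function('g')(674), Mul(45, 3441)), -1)) = Mul(Add(-450517, -52827), Pow(Add(Add(102, Mul(-1, Pow(674, Rational(3, 2)))), Mul(45, 3441)), -1)) = Mul(-503344, Pow(Add(Add(102, Mul(-1, Mul(674, Pow(674, Rational(1, 2))))), 154845), -1)) = Mul(-503344, Pow(Add(Add(102, Mul(-674, Pow(674, Rational(1, 2)))), 154845), -1)) = Mul(-503344, Pow(Add(154947, Mul(-674, Pow(674, Rational(1, 2)))), -1))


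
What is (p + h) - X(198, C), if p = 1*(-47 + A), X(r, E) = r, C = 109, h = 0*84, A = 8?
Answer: -237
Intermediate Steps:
h = 0
p = -39 (p = 1*(-47 + 8) = 1*(-39) = -39)
(p + h) - X(198, C) = (-39 + 0) - 1*198 = -39 - 198 = -237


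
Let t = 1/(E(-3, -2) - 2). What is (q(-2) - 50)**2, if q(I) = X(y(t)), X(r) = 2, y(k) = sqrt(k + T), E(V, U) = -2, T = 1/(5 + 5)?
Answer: 2304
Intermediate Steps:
T = 1/10 ≈ 0.10000
t = -1/4 (t = 1/(-2 - 2) = 1/(-4) = -1/4 ≈ -0.25000)
y(k) = sqrt(1/10 + k) (y(k) = sqrt(k + 1/10) = sqrt(1/10 + k))
q(I) = 2
(q(-2) - 50)**2 = (2 - 50)**2 = (-48)**2 = 2304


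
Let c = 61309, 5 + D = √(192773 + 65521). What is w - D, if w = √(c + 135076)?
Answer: 5 + √196385 - √258294 ≈ -60.073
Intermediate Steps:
D = -5 + √258294 (D = -5 + √(192773 + 65521) = -5 + √258294 ≈ 503.23)
w = √196385 (w = √(61309 + 135076) = √196385 ≈ 443.15)
w - D = √196385 - (-5 + √258294) = √196385 + (5 - √258294) = 5 + √196385 - √258294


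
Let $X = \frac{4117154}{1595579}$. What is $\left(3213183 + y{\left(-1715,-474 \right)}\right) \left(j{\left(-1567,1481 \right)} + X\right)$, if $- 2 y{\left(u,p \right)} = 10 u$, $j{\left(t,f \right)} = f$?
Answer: $\frac{7626447766909974}{1595579} \approx 4.7797 \cdot 10^{9}$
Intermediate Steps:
$y{\left(u,p \right)} = - 5 u$ ($y{\left(u,p \right)} = - \frac{10 u}{2} = - 5 u$)
$X = \frac{4117154}{1595579}$ ($X = 4117154 \cdot \frac{1}{1595579} = \frac{4117154}{1595579} \approx 2.5804$)
$\left(3213183 + y{\left(-1715,-474 \right)}\right) \left(j{\left(-1567,1481 \right)} + X\right) = \left(3213183 - -8575\right) \left(1481 + \frac{4117154}{1595579}\right) = \left(3213183 + 8575\right) \frac{2367169653}{1595579} = 3221758 \cdot \frac{2367169653}{1595579} = \frac{7626447766909974}{1595579}$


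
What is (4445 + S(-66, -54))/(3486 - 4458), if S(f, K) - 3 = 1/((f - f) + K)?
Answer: -240191/52488 ≈ -4.5761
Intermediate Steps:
S(f, K) = 3 + 1/K (S(f, K) = 3 + 1/((f - f) + K) = 3 + 1/(0 + K) = 3 + 1/K)
(4445 + S(-66, -54))/(3486 - 4458) = (4445 + (3 + 1/(-54)))/(3486 - 4458) = (4445 + (3 - 1/54))/(-972) = (4445 + 161/54)*(-1/972) = (240191/54)*(-1/972) = -240191/52488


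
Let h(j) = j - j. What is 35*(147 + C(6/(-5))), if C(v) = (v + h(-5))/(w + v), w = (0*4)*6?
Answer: 5180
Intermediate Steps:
h(j) = 0
w = 0 (w = 0*6 = 0)
C(v) = 1 (C(v) = (v + 0)/(0 + v) = v/v = 1)
35*(147 + C(6/(-5))) = 35*(147 + 1) = 35*148 = 5180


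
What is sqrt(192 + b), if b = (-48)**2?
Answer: 8*sqrt(39) ≈ 49.960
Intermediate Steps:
b = 2304
sqrt(192 + b) = sqrt(192 + 2304) = sqrt(2496) = 8*sqrt(39)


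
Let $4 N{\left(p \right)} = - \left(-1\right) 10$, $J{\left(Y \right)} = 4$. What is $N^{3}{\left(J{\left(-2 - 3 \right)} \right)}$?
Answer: $\frac{125}{8} \approx 15.625$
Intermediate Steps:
$N{\left(p \right)} = \frac{5}{2}$ ($N{\left(p \right)} = \frac{\left(-1\right) \left(\left(-1\right) 10\right)}{4} = \frac{\left(-1\right) \left(-10\right)}{4} = \frac{1}{4} \cdot 10 = \frac{5}{2}$)
$N^{3}{\left(J{\left(-2 - 3 \right)} \right)} = \left(\frac{5}{2}\right)^{3} = \frac{125}{8}$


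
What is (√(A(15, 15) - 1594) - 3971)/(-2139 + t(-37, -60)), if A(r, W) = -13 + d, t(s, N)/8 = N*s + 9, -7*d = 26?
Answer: -3971/15693 + 5*I*√3157/109851 ≈ -0.25304 + 0.0025574*I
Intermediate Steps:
d = -26/7 (d = -⅐*26 = -26/7 ≈ -3.7143)
t(s, N) = 72 + 8*N*s (t(s, N) = 8*(N*s + 9) = 8*(9 + N*s) = 72 + 8*N*s)
A(r, W) = -117/7 (A(r, W) = -13 - 26/7 = -117/7)
(√(A(15, 15) - 1594) - 3971)/(-2139 + t(-37, -60)) = (√(-117/7 - 1594) - 3971)/(-2139 + (72 + 8*(-60)*(-37))) = (√(-11275/7) - 3971)/(-2139 + (72 + 17760)) = (5*I*√3157/7 - 3971)/(-2139 + 17832) = (-3971 + 5*I*√3157/7)/15693 = (-3971 + 5*I*√3157/7)*(1/15693) = -3971/15693 + 5*I*√3157/109851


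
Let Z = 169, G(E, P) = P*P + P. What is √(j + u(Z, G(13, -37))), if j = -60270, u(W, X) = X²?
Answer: √1713954 ≈ 1309.2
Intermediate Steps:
G(E, P) = P + P² (G(E, P) = P² + P = P + P²)
√(j + u(Z, G(13, -37))) = √(-60270 + (-37*(1 - 37))²) = √(-60270 + (-37*(-36))²) = √(-60270 + 1332²) = √(-60270 + 1774224) = √1713954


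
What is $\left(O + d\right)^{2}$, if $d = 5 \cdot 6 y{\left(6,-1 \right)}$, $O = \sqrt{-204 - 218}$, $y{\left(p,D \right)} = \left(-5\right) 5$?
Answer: $\left(750 - i \sqrt{422}\right)^{2} \approx 5.6208 \cdot 10^{5} - 30814.0 i$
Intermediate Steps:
$y{\left(p,D \right)} = -25$
$O = i \sqrt{422}$ ($O = \sqrt{-422} = i \sqrt{422} \approx 20.543 i$)
$d = -750$ ($d = 5 \cdot 6 \left(-25\right) = 30 \left(-25\right) = -750$)
$\left(O + d\right)^{2} = \left(i \sqrt{422} - 750\right)^{2} = \left(-750 + i \sqrt{422}\right)^{2}$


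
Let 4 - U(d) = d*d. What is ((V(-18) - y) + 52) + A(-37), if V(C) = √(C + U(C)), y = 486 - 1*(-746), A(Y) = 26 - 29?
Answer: -1183 + 13*I*√2 ≈ -1183.0 + 18.385*I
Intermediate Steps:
A(Y) = -3
U(d) = 4 - d² (U(d) = 4 - d*d = 4 - d²)
y = 1232 (y = 486 + 746 = 1232)
V(C) = √(4 + C - C²) (V(C) = √(C + (4 - C²)) = √(4 + C - C²))
((V(-18) - y) + 52) + A(-37) = ((√(4 - 18 - 1*(-18)²) - 1*1232) + 52) - 3 = ((√(4 - 18 - 1*324) - 1232) + 52) - 3 = ((√(4 - 18 - 324) - 1232) + 52) - 3 = ((√(-338) - 1232) + 52) - 3 = ((13*I*√2 - 1232) + 52) - 3 = ((-1232 + 13*I*√2) + 52) - 3 = (-1180 + 13*I*√2) - 3 = -1183 + 13*I*√2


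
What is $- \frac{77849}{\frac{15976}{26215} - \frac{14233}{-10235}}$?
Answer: $- \frac{4177541212145}{107326491} \approx -38924.0$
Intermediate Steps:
$- \frac{77849}{\frac{15976}{26215} - \frac{14233}{-10235}} = - \frac{77849}{15976 \cdot \frac{1}{26215} - - \frac{14233}{10235}} = - \frac{77849}{\frac{15976}{26215} + \frac{14233}{10235}} = - \frac{77849}{\frac{107326491}{53662105}} = \left(-77849\right) \frac{53662105}{107326491} = - \frac{4177541212145}{107326491}$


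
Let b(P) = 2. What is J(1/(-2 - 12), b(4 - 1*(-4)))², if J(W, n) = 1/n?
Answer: ¼ ≈ 0.25000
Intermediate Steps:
J(W, n) = 1/n
J(1/(-2 - 12), b(4 - 1*(-4)))² = (1/2)² = (½)² = ¼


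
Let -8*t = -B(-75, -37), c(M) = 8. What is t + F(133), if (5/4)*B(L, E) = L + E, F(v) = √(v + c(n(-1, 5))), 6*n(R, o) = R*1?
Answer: -56/5 + √141 ≈ 0.67434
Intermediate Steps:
n(R, o) = R/6 (n(R, o) = (R*1)/6 = R/6)
F(v) = √(8 + v) (F(v) = √(v + 8) = √(8 + v))
B(L, E) = 4*E/5 + 4*L/5 (B(L, E) = 4*(L + E)/5 = 4*(E + L)/5 = 4*E/5 + 4*L/5)
t = -56/5 (t = -(-1)*((⅘)*(-37) + (⅘)*(-75))/8 = -(-1)*(-148/5 - 60)/8 = -(-1)*(-448)/(8*5) = -⅛*448/5 = -56/5 ≈ -11.200)
t + F(133) = -56/5 + √(8 + 133) = -56/5 + √141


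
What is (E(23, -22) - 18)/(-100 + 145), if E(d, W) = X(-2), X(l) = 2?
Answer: -16/45 ≈ -0.35556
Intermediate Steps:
E(d, W) = 2
(E(23, -22) - 18)/(-100 + 145) = (2 - 18)/(-100 + 145) = -16/45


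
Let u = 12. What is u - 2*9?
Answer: -6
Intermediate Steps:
u - 2*9 = 12 - 2*9 = 12 - 18 = -6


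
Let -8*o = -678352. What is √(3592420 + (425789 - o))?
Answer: √3933415 ≈ 1983.3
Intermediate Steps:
o = 84794 (o = -⅛*(-678352) = 84794)
√(3592420 + (425789 - o)) = √(3592420 + (425789 - 1*84794)) = √(3592420 + (425789 - 84794)) = √(3592420 + 340995) = √3933415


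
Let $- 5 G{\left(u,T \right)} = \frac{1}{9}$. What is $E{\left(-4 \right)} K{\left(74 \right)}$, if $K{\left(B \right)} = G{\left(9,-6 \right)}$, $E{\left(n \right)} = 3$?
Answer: $- \frac{1}{15} \approx -0.066667$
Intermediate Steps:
$G{\left(u,T \right)} = - \frac{1}{45}$ ($G{\left(u,T \right)} = - \frac{1}{5 \cdot 9} = \left(- \frac{1}{5}\right) \frac{1}{9} = - \frac{1}{45}$)
$K{\left(B \right)} = - \frac{1}{45}$
$E{\left(-4 \right)} K{\left(74 \right)} = 3 \left(- \frac{1}{45}\right) = - \frac{1}{15}$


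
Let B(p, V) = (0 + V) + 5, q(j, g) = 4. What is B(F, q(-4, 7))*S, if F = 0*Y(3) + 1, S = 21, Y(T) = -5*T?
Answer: 189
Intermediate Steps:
F = 1 (F = 0*(-5*3) + 1 = 0*(-15) + 1 = 0 + 1 = 1)
B(p, V) = 5 + V (B(p, V) = V + 5 = 5 + V)
B(F, q(-4, 7))*S = (5 + 4)*21 = 9*21 = 189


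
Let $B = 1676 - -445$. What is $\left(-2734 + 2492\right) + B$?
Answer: $1879$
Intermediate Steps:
$B = 2121$ ($B = 1676 + 445 = 2121$)
$\left(-2734 + 2492\right) + B = \left(-2734 + 2492\right) + 2121 = -242 + 2121 = 1879$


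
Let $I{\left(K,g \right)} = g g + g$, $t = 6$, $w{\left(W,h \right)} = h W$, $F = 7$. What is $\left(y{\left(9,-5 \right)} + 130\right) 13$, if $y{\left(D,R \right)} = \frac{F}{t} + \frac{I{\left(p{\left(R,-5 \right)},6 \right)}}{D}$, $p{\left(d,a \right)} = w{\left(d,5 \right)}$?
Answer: $\frac{10595}{6} \approx 1765.8$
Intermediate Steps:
$w{\left(W,h \right)} = W h$
$p{\left(d,a \right)} = 5 d$ ($p{\left(d,a \right)} = d 5 = 5 d$)
$I{\left(K,g \right)} = g + g^{2}$ ($I{\left(K,g \right)} = g^{2} + g = g + g^{2}$)
$y{\left(D,R \right)} = \frac{7}{6} + \frac{42}{D}$ ($y{\left(D,R \right)} = \frac{7}{6} + \frac{6 \left(1 + 6\right)}{D} = 7 \cdot \frac{1}{6} + \frac{6 \cdot 7}{D} = \frac{7}{6} + \frac{42}{D}$)
$\left(y{\left(9,-5 \right)} + 130\right) 13 = \left(\left(\frac{7}{6} + \frac{42}{9}\right) + 130\right) 13 = \left(\left(\frac{7}{6} + 42 \cdot \frac{1}{9}\right) + 130\right) 13 = \left(\left(\frac{7}{6} + \frac{14}{3}\right) + 130\right) 13 = \left(\frac{35}{6} + 130\right) 13 = \frac{815}{6} \cdot 13 = \frac{10595}{6}$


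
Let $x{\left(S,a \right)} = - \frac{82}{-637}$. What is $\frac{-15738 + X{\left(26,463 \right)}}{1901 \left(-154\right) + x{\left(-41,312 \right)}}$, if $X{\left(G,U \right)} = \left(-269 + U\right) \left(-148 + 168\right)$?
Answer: $\frac{3776773}{93242108} \approx 0.040505$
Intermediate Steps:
$x{\left(S,a \right)} = \frac{82}{637}$ ($x{\left(S,a \right)} = \left(-82\right) \left(- \frac{1}{637}\right) = \frac{82}{637}$)
$X{\left(G,U \right)} = -5380 + 20 U$ ($X{\left(G,U \right)} = \left(-269 + U\right) 20 = -5380 + 20 U$)
$\frac{-15738 + X{\left(26,463 \right)}}{1901 \left(-154\right) + x{\left(-41,312 \right)}} = \frac{-15738 + \left(-5380 + 20 \cdot 463\right)}{1901 \left(-154\right) + \frac{82}{637}} = \frac{-15738 + \left(-5380 + 9260\right)}{-292754 + \frac{82}{637}} = \frac{-15738 + 3880}{- \frac{186484216}{637}} = \left(-11858\right) \left(- \frac{637}{186484216}\right) = \frac{3776773}{93242108}$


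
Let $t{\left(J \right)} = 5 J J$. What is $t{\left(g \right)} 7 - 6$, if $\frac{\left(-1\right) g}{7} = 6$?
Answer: $61734$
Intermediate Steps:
$g = -42$ ($g = \left(-7\right) 6 = -42$)
$t{\left(J \right)} = 5 J^{2}$
$t{\left(g \right)} 7 - 6 = 5 \left(-42\right)^{2} \cdot 7 - 6 = 5 \cdot 1764 \cdot 7 - 6 = 8820 \cdot 7 - 6 = 61740 - 6 = 61734$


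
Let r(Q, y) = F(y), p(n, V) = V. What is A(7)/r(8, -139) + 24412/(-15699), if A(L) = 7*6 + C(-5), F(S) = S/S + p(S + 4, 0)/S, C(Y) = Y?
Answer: 556451/15699 ≈ 35.445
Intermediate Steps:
F(S) = 1 (F(S) = S/S + 0/S = 1 + 0 = 1)
r(Q, y) = 1
A(L) = 37 (A(L) = 7*6 - 5 = 42 - 5 = 37)
A(7)/r(8, -139) + 24412/(-15699) = 37/1 + 24412/(-15699) = 37*1 + 24412*(-1/15699) = 37 - 24412/15699 = 556451/15699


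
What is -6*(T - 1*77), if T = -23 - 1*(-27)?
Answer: 438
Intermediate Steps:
T = 4 (T = -23 + 27 = 4)
-6*(T - 1*77) = -6*(4 - 1*77) = -6*(4 - 77) = -6*(-73) = 438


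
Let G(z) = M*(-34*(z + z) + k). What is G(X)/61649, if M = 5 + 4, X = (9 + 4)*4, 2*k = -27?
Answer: -63891/123298 ≈ -0.51818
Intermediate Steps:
k = -27/2 (k = (½)*(-27) = -27/2 ≈ -13.500)
X = 52 (X = 13*4 = 52)
M = 9
G(z) = -243/2 - 612*z (G(z) = 9*(-34*(z + z) - 27/2) = 9*(-68*z - 27/2) = 9*(-27/2 - 68*z) = -243/2 - 612*z)
G(X)/61649 = (-243/2 - 612*52)/61649 = (-243/2 - 31824)*(1/61649) = -63891/2*1/61649 = -63891/123298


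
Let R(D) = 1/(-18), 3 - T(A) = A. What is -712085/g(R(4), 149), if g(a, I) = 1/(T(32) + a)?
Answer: 372420455/18 ≈ 2.0690e+7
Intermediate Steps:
T(A) = 3 - A
R(D) = -1/18
g(a, I) = 1/(-29 + a) (g(a, I) = 1/((3 - 1*32) + a) = 1/((3 - 32) + a) = 1/(-29 + a))
-712085/g(R(4), 149) = -712085/(1/(-29 - 1/18)) = -712085/(1/(-523/18)) = -712085/(-18/523) = -712085*(-523/18) = 372420455/18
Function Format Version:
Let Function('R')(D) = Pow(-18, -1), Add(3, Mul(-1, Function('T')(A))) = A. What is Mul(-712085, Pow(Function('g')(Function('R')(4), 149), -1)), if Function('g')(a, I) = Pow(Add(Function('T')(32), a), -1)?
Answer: Rational(372420455, 18) ≈ 2.0690e+7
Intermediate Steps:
Function('T')(A) = Add(3, Mul(-1, A))
Function('R')(D) = Rational(-1, 18)
Function('g')(a, I) = Pow(Add(-29, a), -1) (Function('g')(a, I) = Pow(Add(Add(3, Mul(-1, 32)), a), -1) = Pow(Add(Add(3, -32), a), -1) = Pow(Add(-29, a), -1))
Mul(-712085, Pow(Function('g')(Function('R')(4), 149), -1)) = Mul(-712085, Pow(Pow(Add(-29, Rational(-1, 18)), -1), -1)) = Mul(-712085, Pow(Pow(Rational(-523, 18), -1), -1)) = Mul(-712085, Pow(Rational(-18, 523), -1)) = Mul(-712085, Rational(-523, 18)) = Rational(372420455, 18)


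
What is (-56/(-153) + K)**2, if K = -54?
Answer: 67338436/23409 ≈ 2876.6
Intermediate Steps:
(-56/(-153) + K)**2 = (-56/(-153) - 54)**2 = (-56*(-1/153) - 54)**2 = (56/153 - 54)**2 = (-8206/153)**2 = 67338436/23409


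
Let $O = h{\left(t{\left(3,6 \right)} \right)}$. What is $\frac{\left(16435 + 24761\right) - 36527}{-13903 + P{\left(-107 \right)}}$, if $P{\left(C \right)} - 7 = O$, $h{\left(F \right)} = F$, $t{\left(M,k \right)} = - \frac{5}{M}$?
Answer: $- \frac{14007}{41693} \approx -0.33596$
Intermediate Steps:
$O = - \frac{5}{3} \approx -1.6667$
$P{\left(C \right)} = \frac{16}{3}$ ($P{\left(C \right)} = 7 - \frac{5}{3} = \frac{16}{3}$)
$\frac{\left(16435 + 24761\right) - 36527}{-13903 + P{\left(-107 \right)}} = \frac{\left(16435 + 24761\right) - 36527}{-13903 + \frac{16}{3}} = \frac{41196 - 36527}{- \frac{41693}{3}} = 4669 \left(- \frac{3}{41693}\right) = - \frac{14007}{41693}$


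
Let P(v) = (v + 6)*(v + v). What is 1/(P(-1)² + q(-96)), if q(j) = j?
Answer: ¼ ≈ 0.25000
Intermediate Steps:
P(v) = 2*v*(6 + v) (P(v) = (6 + v)*(2*v) = 2*v*(6 + v))
1/(P(-1)² + q(-96)) = 1/((2*(-1)*(6 - 1))² - 96) = 1/((2*(-1)*5)² - 96) = 1/((-10)² - 96) = 1/(100 - 96) = 1/4 = ¼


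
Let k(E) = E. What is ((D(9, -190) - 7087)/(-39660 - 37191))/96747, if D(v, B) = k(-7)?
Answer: 7094/7435103697 ≈ 9.5412e-7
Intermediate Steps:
D(v, B) = -7
((D(9, -190) - 7087)/(-39660 - 37191))/96747 = ((-7 - 7087)/(-39660 - 37191))/96747 = -7094/(-76851)*(1/96747) = -7094*(-1/76851)*(1/96747) = (7094/76851)*(1/96747) = 7094/7435103697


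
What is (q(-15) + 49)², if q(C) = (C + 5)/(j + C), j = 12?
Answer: 24649/9 ≈ 2738.8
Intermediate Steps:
q(C) = (5 + C)/(12 + C) (q(C) = (C + 5)/(12 + C) = (5 + C)/(12 + C))
(q(-15) + 49)² = ((5 - 15)/(12 - 15) + 49)² = (-10/(-3) + 49)² = (-⅓*(-10) + 49)² = (10/3 + 49)² = (157/3)² = 24649/9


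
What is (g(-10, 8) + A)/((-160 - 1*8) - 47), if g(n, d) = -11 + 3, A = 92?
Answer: -84/215 ≈ -0.39070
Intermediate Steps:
g(n, d) = -8
(g(-10, 8) + A)/((-160 - 1*8) - 47) = (-8 + 92)/((-160 - 1*8) - 47) = 84/((-160 - 8) - 47) = 84/(-168 - 47) = 84/(-215) = 84*(-1/215) = -84/215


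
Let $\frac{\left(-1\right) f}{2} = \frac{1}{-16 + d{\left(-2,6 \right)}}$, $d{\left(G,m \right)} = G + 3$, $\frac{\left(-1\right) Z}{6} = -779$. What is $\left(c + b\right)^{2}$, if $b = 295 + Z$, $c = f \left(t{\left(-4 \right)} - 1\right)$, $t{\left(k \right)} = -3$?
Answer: $\frac{5554273729}{225} \approx 2.4686 \cdot 10^{7}$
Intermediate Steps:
$Z = 4674$ ($Z = \left(-6\right) \left(-779\right) = 4674$)
$d{\left(G,m \right)} = 3 + G$
$f = \frac{2}{15}$ ($f = - \frac{2}{-16 + \left(3 - 2\right)} = - \frac{2}{-16 + 1} = - \frac{2}{-15} = \left(-2\right) \left(- \frac{1}{15}\right) = \frac{2}{15} \approx 0.13333$)
$c = - \frac{8}{15}$ ($c = \frac{2 \left(-3 - 1\right)}{15} = \frac{2}{15} \left(-4\right) = - \frac{8}{15} \approx -0.53333$)
$b = 4969$ ($b = 295 + 4674 = 4969$)
$\left(c + b\right)^{2} = \left(- \frac{8}{15} + 4969\right)^{2} = \left(\frac{74527}{15}\right)^{2} = \frac{5554273729}{225}$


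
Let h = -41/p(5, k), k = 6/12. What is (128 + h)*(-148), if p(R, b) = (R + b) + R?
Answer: -385688/21 ≈ -18366.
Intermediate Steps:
k = ½ (k = 6*(1/12) = ½ ≈ 0.50000)
p(R, b) = b + 2*R
h = -82/21 (h = -41/(½ + 2*5) = -41/(½ + 10) = -41/21/2 = -41*2/21 = -82/21 ≈ -3.9048)
(128 + h)*(-148) = (128 - 82/21)*(-148) = (2606/21)*(-148) = -385688/21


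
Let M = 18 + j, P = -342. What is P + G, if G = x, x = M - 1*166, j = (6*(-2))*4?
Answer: -538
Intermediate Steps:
j = -48 (j = -12*4 = -48)
M = -30 (M = 18 - 48 = -30)
x = -196 (x = -30 - 1*166 = -30 - 166 = -196)
G = -196
P + G = -342 - 196 = -538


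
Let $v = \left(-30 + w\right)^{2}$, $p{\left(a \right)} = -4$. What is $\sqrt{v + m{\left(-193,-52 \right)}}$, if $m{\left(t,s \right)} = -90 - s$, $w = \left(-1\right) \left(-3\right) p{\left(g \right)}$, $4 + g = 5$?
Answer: $\sqrt{1726} \approx 41.545$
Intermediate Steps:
$g = 1$ ($g = -4 + 5 = 1$)
$w = -12$ ($w = \left(-1\right) \left(-3\right) \left(-4\right) = 3 \left(-4\right) = -12$)
$v = 1764$ ($v = \left(-30 - 12\right)^{2} = \left(-42\right)^{2} = 1764$)
$\sqrt{v + m{\left(-193,-52 \right)}} = \sqrt{1764 - 38} = \sqrt{1726}$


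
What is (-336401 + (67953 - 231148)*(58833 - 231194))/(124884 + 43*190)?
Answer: 14064058497/66527 ≈ 2.1140e+5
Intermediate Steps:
(-336401 + (67953 - 231148)*(58833 - 231194))/(124884 + 43*190) = (-336401 - 163195*(-172361))/(124884 + 8170) = (-336401 + 28128453395)/133054 = 28128116994*(1/133054) = 14064058497/66527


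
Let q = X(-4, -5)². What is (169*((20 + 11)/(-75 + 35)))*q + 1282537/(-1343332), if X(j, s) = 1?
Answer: -1772254457/13433320 ≈ -131.93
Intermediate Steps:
q = 1 (q = 1² = 1)
(169*((20 + 11)/(-75 + 35)))*q + 1282537/(-1343332) = (169*((20 + 11)/(-75 + 35)))*1 + 1282537/(-1343332) = (169*(31/(-40)))*1 + 1282537*(-1/1343332) = (169*(31*(-1/40)))*1 - 1282537/1343332 = (169*(-31/40))*1 - 1282537/1343332 = -5239/40*1 - 1282537/1343332 = -5239/40 - 1282537/1343332 = -1772254457/13433320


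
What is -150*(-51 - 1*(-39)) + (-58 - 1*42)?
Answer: 1700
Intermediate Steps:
-150*(-51 - 1*(-39)) + (-58 - 1*42) = -150*(-51 + 39) + (-58 - 42) = -150*(-12) - 100 = 1800 - 100 = 1700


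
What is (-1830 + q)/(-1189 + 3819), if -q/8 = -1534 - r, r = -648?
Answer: 2629/1315 ≈ 1.9992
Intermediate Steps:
q = 7088 (q = -8*(-1534 - 1*(-648)) = -8*(-1534 + 648) = -8*(-886) = 7088)
(-1830 + q)/(-1189 + 3819) = (-1830 + 7088)/(-1189 + 3819) = 5258/2630 = 5258*(1/2630) = 2629/1315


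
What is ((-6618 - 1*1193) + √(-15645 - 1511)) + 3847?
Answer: -3964 + 2*I*√4289 ≈ -3964.0 + 130.98*I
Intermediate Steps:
((-6618 - 1*1193) + √(-15645 - 1511)) + 3847 = ((-6618 - 1193) + √(-17156)) + 3847 = (-7811 + 2*I*√4289) + 3847 = -3964 + 2*I*√4289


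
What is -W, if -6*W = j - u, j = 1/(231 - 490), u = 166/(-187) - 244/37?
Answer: 362203/290598 ≈ 1.2464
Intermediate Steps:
u = -51770/6919 (u = 166*(-1/187) - 244*1/37 = -166/187 - 244/37 = -51770/6919 ≈ -7.4823)
j = -1/259 (j = 1/(-259) = -1/259 ≈ -0.0038610)
W = -362203/290598 (W = -(-1/259 - 1*(-51770/6919))/6 = -(-1/259 + 51770/6919)/6 = -⅙*362203/48433 = -362203/290598 ≈ -1.2464)
-W = -1*(-362203/290598) = 362203/290598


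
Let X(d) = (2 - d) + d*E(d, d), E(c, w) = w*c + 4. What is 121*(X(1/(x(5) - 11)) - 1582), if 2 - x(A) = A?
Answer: -524669189/2744 ≈ -1.9121e+5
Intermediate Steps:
E(c, w) = 4 + c*w (E(c, w) = c*w + 4 = 4 + c*w)
x(A) = 2 - A
X(d) = 2 - d + d*(4 + d**2) (X(d) = (2 - d) + d*(4 + d*d) = (2 - d) + d*(4 + d**2) = 2 - d + d*(4 + d**2))
121*(X(1/(x(5) - 11)) - 1582) = 121*((2 + (1/((2 - 1*5) - 11))**3 + 3/((2 - 1*5) - 11)) - 1582) = 121*((2 + (1/((2 - 5) - 11))**3 + 3/((2 - 5) - 11)) - 1582) = 121*((2 + (1/(-3 - 11))**3 + 3/(-3 - 11)) - 1582) = 121*((2 + (1/(-14))**3 + 3/(-14)) - 1582) = 121*((2 + (-1/14)**3 + 3*(-1/14)) - 1582) = 121*((2 - 1/2744 - 3/14) - 1582) = 121*(4899/2744 - 1582) = 121*(-4336109/2744) = -524669189/2744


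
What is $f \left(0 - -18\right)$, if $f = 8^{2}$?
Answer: $1152$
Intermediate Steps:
$f = 64$
$f \left(0 - -18\right) = 64 \left(0 - -18\right) = 64 \left(0 + 18\right) = 64 \cdot 18 = 1152$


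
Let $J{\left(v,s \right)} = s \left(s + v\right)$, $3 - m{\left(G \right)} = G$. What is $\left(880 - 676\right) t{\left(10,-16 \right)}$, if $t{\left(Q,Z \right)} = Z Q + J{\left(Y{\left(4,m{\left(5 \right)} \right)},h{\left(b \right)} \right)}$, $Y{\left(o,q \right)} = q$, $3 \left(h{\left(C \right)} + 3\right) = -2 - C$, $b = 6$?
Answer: $- \frac{71332}{3} \approx -23777.0$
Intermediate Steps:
$m{\left(G \right)} = 3 - G$
$h{\left(C \right)} = - \frac{11}{3} - \frac{C}{3}$ ($h{\left(C \right)} = -3 + \frac{-2 - C}{3} = -3 - \left(\frac{2}{3} + \frac{C}{3}\right) = - \frac{11}{3} - \frac{C}{3}$)
$t{\left(Q,Z \right)} = \frac{391}{9} + Q Z$ ($t{\left(Q,Z \right)} = Z Q + \left(- \frac{11}{3} - 2\right) \left(\left(- \frac{11}{3} - 2\right) + \left(3 - 5\right)\right) = Q Z + \left(- \frac{11}{3} - 2\right) \left(\left(- \frac{11}{3} - 2\right) + \left(3 - 5\right)\right) = Q Z - \frac{17 \left(- \frac{17}{3} - 2\right)}{3} = Q Z - - \frac{391}{9} = Q Z + \frac{391}{9} = \frac{391}{9} + Q Z$)
$\left(880 - 676\right) t{\left(10,-16 \right)} = \left(880 - 676\right) \left(\frac{391}{9} + 10 \left(-16\right)\right) = 204 \left(\frac{391}{9} - 160\right) = 204 \left(- \frac{1049}{9}\right) = - \frac{71332}{3}$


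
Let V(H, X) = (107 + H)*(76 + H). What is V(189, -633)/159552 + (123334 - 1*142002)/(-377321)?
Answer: 4071946997/7525290024 ≈ 0.54110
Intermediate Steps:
V(H, X) = (76 + H)*(107 + H)
V(189, -633)/159552 + (123334 - 1*142002)/(-377321) = (8132 + 189² + 183*189)/159552 + (123334 - 1*142002)/(-377321) = (8132 + 35721 + 34587)*(1/159552) + (123334 - 142002)*(-1/377321) = 78440*(1/159552) - 18668*(-1/377321) = 9805/19944 + 18668/377321 = 4071946997/7525290024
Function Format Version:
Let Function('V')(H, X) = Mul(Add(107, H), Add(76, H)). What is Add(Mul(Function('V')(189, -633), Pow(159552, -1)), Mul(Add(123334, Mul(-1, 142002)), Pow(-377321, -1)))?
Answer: Rational(4071946997, 7525290024) ≈ 0.54110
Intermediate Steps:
Function('V')(H, X) = Mul(Add(76, H), Add(107, H))
Add(Mul(Function('V')(189, -633), Pow(159552, -1)), Mul(Add(123334, Mul(-1, 142002)), Pow(-377321, -1))) = Add(Mul(Add(8132, Pow(189, 2), Mul(183, 189)), Pow(159552, -1)), Mul(Add(123334, Mul(-1, 142002)), Pow(-377321, -1))) = Add(Mul(Add(8132, 35721, 34587), Rational(1, 159552)), Mul(Add(123334, -142002), Rational(-1, 377321))) = Add(Mul(78440, Rational(1, 159552)), Mul(-18668, Rational(-1, 377321))) = Add(Rational(9805, 19944), Rational(18668, 377321)) = Rational(4071946997, 7525290024)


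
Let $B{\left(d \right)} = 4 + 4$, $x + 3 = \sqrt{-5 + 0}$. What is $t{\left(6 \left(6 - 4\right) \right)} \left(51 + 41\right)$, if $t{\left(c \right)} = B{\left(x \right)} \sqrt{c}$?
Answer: $1472 \sqrt{3} \approx 2549.6$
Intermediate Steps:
$x = -3 + i \sqrt{5}$ ($x = -3 + \sqrt{-5 + 0} = -3 + \sqrt{-5} = -3 + i \sqrt{5} \approx -3.0 + 2.2361 i$)
$B{\left(d \right)} = 8$
$t{\left(c \right)} = 8 \sqrt{c}$
$t{\left(6 \left(6 - 4\right) \right)} \left(51 + 41\right) = 8 \sqrt{6 \left(6 - 4\right)} \left(51 + 41\right) = 8 \sqrt{6 \cdot 2} \cdot 92 = 8 \sqrt{12} \cdot 92 = 8 \cdot 2 \sqrt{3} \cdot 92 = 16 \sqrt{3} \cdot 92 = 1472 \sqrt{3}$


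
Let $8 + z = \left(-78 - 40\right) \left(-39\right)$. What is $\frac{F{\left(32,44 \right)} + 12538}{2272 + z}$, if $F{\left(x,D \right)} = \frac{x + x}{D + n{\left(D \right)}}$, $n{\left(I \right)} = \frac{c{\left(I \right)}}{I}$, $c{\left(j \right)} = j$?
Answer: $\frac{282137}{154485} \approx 1.8263$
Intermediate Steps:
$n{\left(I \right)} = 1$ ($n{\left(I \right)} = \frac{I}{I} = 1$)
$F{\left(x,D \right)} = \frac{2 x}{1 + D}$ ($F{\left(x,D \right)} = \frac{x + x}{D + 1} = \frac{2 x}{1 + D}$)
$z = 4594$ ($z = -8 + \left(-78 - 40\right) \left(-39\right) = -8 - -4602 = -8 + 4602 = 4594$)
$\frac{F{\left(32,44 \right)} + 12538}{2272 + z} = \frac{2 \cdot 32 \frac{1}{1 + 44} + 12538}{2272 + 4594} = \frac{2 \cdot 32 \cdot \frac{1}{45} + 12538}{6866} = \left(2 \cdot 32 \cdot \frac{1}{45} + 12538\right) \frac{1}{6866} = \left(\frac{64}{45} + 12538\right) \frac{1}{6866} = \frac{564274}{45} \cdot \frac{1}{6866} = \frac{282137}{154485}$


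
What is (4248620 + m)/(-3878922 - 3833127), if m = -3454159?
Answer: -794461/7712049 ≈ -0.10302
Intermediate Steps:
(4248620 + m)/(-3878922 - 3833127) = (4248620 - 3454159)/(-3878922 - 3833127) = 794461/(-7712049) = 794461*(-1/7712049) = -794461/7712049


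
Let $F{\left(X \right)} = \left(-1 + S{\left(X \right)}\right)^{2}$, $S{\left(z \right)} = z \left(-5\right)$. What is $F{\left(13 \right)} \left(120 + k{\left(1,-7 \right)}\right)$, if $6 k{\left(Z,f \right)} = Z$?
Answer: $523446$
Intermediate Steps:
$k{\left(Z,f \right)} = \frac{Z}{6}$
$S{\left(z \right)} = - 5 z$
$F{\left(X \right)} = \left(-1 - 5 X\right)^{2}$
$F{\left(13 \right)} \left(120 + k{\left(1,-7 \right)}\right) = \left(1 + 5 \cdot 13\right)^{2} \left(120 + \frac{1}{6} \cdot 1\right) = \left(1 + 65\right)^{2} \left(120 + \frac{1}{6}\right) = 66^{2} \cdot \frac{721}{6} = 4356 \cdot \frac{721}{6} = 523446$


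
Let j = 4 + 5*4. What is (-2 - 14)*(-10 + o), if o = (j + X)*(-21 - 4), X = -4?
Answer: 8160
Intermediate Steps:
j = 24 (j = 4 + 20 = 24)
o = -500 (o = (24 - 4)*(-21 - 4) = 20*(-25) = -500)
(-2 - 14)*(-10 + o) = (-2 - 14)*(-10 - 500) = -16*(-510) = 8160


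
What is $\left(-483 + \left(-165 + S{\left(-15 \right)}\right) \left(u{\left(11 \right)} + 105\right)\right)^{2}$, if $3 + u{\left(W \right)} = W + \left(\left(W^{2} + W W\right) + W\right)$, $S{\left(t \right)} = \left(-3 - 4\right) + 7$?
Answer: $3705522129$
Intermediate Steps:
$S{\left(t \right)} = 0$ ($S{\left(t \right)} = -7 + 7 = 0$)
$u{\left(W \right)} = -3 + 2 W + 2 W^{2}$ ($u{\left(W \right)} = -3 + \left(W + \left(\left(W^{2} + W W\right) + W\right)\right) = -3 + \left(W + \left(\left(W^{2} + W^{2}\right) + W\right)\right) = -3 + \left(W + \left(2 W^{2} + W\right)\right) = -3 + \left(W + \left(W + 2 W^{2}\right)\right) = -3 + \left(2 W + 2 W^{2}\right) = -3 + 2 W + 2 W^{2}$)
$\left(-483 + \left(-165 + S{\left(-15 \right)}\right) \left(u{\left(11 \right)} + 105\right)\right)^{2} = \left(-483 + \left(-165 + 0\right) \left(\left(-3 + 2 \cdot 11 + 2 \cdot 11^{2}\right) + 105\right)\right)^{2} = \left(-483 - 165 \left(\left(-3 + 22 + 2 \cdot 121\right) + 105\right)\right)^{2} = \left(-483 - 165 \left(\left(-3 + 22 + 242\right) + 105\right)\right)^{2} = \left(-483 - 165 \left(261 + 105\right)\right)^{2} = \left(-483 - 60390\right)^{2} = \left(-60873\right)^{2} = 3705522129$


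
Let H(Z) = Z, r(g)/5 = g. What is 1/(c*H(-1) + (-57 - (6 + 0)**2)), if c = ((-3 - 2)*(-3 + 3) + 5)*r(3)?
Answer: -1/168 ≈ -0.0059524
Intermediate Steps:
r(g) = 5*g
c = 75 (c = ((-3 - 2)*(-3 + 3) + 5)*(5*3) = (-5*0 + 5)*15 = (0 + 5)*15 = 5*15 = 75)
1/(c*H(-1) + (-57 - (6 + 0)**2)) = 1/(75*(-1) + (-57 - (6 + 0)**2)) = 1/(-75 + (-57 - 1*6**2)) = 1/(-75 + (-57 - 1*36)) = 1/(-75 + (-57 - 36)) = 1/(-75 - 93) = 1/(-168) = -1/168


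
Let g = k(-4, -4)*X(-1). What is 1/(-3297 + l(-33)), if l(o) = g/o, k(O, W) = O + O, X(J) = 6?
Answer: -11/36251 ≈ -0.00030344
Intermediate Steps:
k(O, W) = 2*O
g = -48 (g = (2*(-4))*6 = -8*6 = -48)
l(o) = -48/o
1/(-3297 + l(-33)) = 1/(-3297 - 48/(-33)) = 1/(-3297 - 48*(-1/33)) = 1/(-3297 + 16/11) = 1/(-36251/11) = -11/36251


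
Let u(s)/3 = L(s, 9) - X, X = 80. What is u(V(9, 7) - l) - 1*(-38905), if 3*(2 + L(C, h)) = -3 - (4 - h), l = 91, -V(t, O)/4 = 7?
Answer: 38661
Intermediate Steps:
V(t, O) = -28 (V(t, O) = -4*7 = -28)
L(C, h) = -13/3 + h/3 (L(C, h) = -2 + (-3 - (4 - h))/3 = -2 + (-3 + (-4 + h))/3 = -2 + (-7 + h)/3 = -2 + (-7/3 + h/3) = -13/3 + h/3)
u(s) = -244 (u(s) = 3*((-13/3 + (⅓)*9) - 1*80) = 3*((-13/3 + 3) - 80) = 3*(-4/3 - 80) = 3*(-244/3) = -244)
u(V(9, 7) - l) - 1*(-38905) = -244 - 1*(-38905) = -244 + 38905 = 38661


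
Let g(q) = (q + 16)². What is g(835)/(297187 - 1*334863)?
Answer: -724201/37676 ≈ -19.222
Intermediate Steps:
g(q) = (16 + q)²
g(835)/(297187 - 1*334863) = (16 + 835)²/(297187 - 1*334863) = 851²/(297187 - 334863) = 724201/(-37676) = 724201*(-1/37676) = -724201/37676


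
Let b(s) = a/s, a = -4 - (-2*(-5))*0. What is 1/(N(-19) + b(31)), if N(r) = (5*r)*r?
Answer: 31/55951 ≈ 0.00055406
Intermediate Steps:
a = -4 (a = -4 - 10*0 = -4 - 1*0 = -4 + 0 = -4)
N(r) = 5*r**2
b(s) = -4/s
1/(N(-19) + b(31)) = 1/(5*(-19)**2 - 4/31) = 1/(5*361 - 4*1/31) = 1/(1805 - 4/31) = 1/(55951/31) = 31/55951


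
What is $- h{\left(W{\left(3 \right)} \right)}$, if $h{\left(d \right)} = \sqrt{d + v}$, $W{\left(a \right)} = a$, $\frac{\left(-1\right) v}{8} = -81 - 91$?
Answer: $- \sqrt{1379} \approx -37.135$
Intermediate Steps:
$v = 1376$ ($v = - 8 \left(-81 - 91\right) = \left(-8\right) \left(-172\right) = 1376$)
$h{\left(d \right)} = \sqrt{1376 + d}$ ($h{\left(d \right)} = \sqrt{d + 1376} = \sqrt{1376 + d}$)
$- h{\left(W{\left(3 \right)} \right)} = - \sqrt{1376 + 3} = - \sqrt{1379}$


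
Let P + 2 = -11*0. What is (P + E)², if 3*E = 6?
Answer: 0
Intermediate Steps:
E = 2 (E = (⅓)*6 = 2)
P = -2 (P = -2 - 11*0 = -2 + 0 = -2)
(P + E)² = (-2 + 2)² = 0² = 0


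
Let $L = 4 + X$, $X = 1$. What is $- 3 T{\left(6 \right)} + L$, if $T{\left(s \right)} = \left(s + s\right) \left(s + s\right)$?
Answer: $-427$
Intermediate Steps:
$T{\left(s \right)} = 4 s^{2}$ ($T{\left(s \right)} = 2 s 2 s = 4 s^{2}$)
$L = 5$ ($L = 4 + 1 = 5$)
$- 3 T{\left(6 \right)} + L = - 3 \cdot 4 \cdot 6^{2} + 5 = - 3 \cdot 4 \cdot 36 + 5 = \left(-3\right) 144 + 5 = -432 + 5 = -427$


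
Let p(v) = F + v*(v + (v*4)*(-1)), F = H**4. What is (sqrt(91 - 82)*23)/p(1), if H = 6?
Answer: 23/431 ≈ 0.053364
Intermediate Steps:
F = 1296 (F = 6**4 = 1296)
p(v) = 1296 - 3*v**2 (p(v) = 1296 + v*(v + (v*4)*(-1)) = 1296 + v*(v + (4*v)*(-1)) = 1296 + v*(v - 4*v) = 1296 + v*(-3*v) = 1296 - 3*v**2)
(sqrt(91 - 82)*23)/p(1) = (sqrt(91 - 82)*23)/(1296 - 3*1**2) = (sqrt(9)*23)/(1296 - 3*1) = (3*23)/(1296 - 3) = 69/1293 = 69*(1/1293) = 23/431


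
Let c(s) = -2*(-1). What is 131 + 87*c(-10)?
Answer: 305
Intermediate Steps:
c(s) = 2
131 + 87*c(-10) = 131 + 87*2 = 131 + 174 = 305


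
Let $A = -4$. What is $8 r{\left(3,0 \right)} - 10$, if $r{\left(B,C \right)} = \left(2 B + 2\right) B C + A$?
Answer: $-42$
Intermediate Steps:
$r{\left(B,C \right)} = -4 + B C \left(2 + 2 B\right)$ ($r{\left(B,C \right)} = \left(2 B + 2\right) B C - 4 = \left(2 + 2 B\right) B C - 4 = B \left(2 + 2 B\right) C - 4 = B C \left(2 + 2 B\right) - 4 = -4 + B C \left(2 + 2 B\right)$)
$8 r{\left(3,0 \right)} - 10 = 8 \left(-4 + 2 \cdot 3 \cdot 0 + 2 \cdot 0 \cdot 3^{2}\right) - 10 = 8 \left(-4 + 0 + 2 \cdot 0 \cdot 9\right) - 10 = 8 \left(-4 + 0 + 0\right) - 10 = 8 \left(-4\right) - 10 = -32 - 10 = -42$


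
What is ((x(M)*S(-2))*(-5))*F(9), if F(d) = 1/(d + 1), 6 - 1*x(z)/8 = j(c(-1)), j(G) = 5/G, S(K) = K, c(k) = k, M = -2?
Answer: 88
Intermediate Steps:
x(z) = 88 (x(z) = 48 - 40/(-1) = 48 - 40*(-1) = 48 - 8*(-5) = 48 + 40 = 88)
F(d) = 1/(1 + d)
((x(M)*S(-2))*(-5))*F(9) = ((88*(-2))*(-5))/(1 + 9) = -176*(-5)/10 = 880*(1/10) = 88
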